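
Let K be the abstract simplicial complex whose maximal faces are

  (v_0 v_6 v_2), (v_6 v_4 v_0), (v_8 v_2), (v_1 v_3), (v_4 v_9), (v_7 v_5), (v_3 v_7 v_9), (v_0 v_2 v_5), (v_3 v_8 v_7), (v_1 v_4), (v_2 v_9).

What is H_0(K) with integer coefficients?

K has 10 vertices, 18 edges, 5 triangles.
rank ∂_0 = 0, rank ∂_1 = 9 ⇒ b_0 = 10 − 0 − 9 = 1; all invariant factors of ∂_1 are 1 so no torsion. So H_0 ≅ Z.

H_0 = Z.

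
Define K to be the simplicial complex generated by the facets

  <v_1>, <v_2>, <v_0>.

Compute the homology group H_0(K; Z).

Order the vertices as v_0 < v_1 < v_2. Listing each simplex with vertices in this order, K has dimension 0 with simplices:

  0-simplices (3): [v_0], [v_1], [v_2]

so the chain groups are C_0 ≅ Z^3.

Now H_k = ker ∂_k / im ∂_{k+1}, so:

  H_0: rank C_0 − rank ∂_1 = 3 − 0 = 3, and there is no ∂_1, so H_0 ≅ Z^3.

(K is a triangulation of a set of 3 points.)

H_0 = Z^3.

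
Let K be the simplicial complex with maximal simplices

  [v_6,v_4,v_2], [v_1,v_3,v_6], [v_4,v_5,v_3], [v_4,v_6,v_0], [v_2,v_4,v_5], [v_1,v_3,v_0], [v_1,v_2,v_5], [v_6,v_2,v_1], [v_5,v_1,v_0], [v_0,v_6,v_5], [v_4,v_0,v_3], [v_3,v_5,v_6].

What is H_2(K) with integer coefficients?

Take the total order v_0 < v_1 < v_2 < v_3 < v_4 < v_5 < v_6 on the vertex set. Then K (dimension 2) consists of the simplices:

  0-simplices (7): [v_0], [v_1], [v_2], [v_3], [v_4], [v_5], [v_6]
  1-simplices (18): (18 of them)
  2-simplices (12): (12 of them)

giving chain groups C_0 ≅ Z^7, C_1 ≅ Z^18, C_2 ≅ Z^12.

∂_1: C_1 → C_0 sends each edge [p,q] (with p < q) to q − p. For instance
  ∂[v_1,v_6] = [v_6] − [v_1].
This gives a 7×18 integer matrix of rank 6; reducing to Smith normal form yields diagonal entries (1,1,1,1,1,1).

∂_2: C_2 → C_1 maps a triangle to the signed sum of its edges. For instance
  ∂[v_0,v_4,v_6] = [v_4,v_6] − [v_0,v_6] + [v_0,v_4],
  ∂[v_1,v_2,v_6] = [v_2,v_6] − [v_1,v_6] + [v_1,v_2].
This gives a 18×12 integer matrix of rank 12; reducing to Smith normal form yields diagonal entries (1,1,1,1,1,1,1,1,1,1,1,2).

From H_k ≅ ker(∂_k) / im(∂_{k+1}) we obtain:

  H_2: rank ker ∂_2 − rank ∂_3 = (12 − 12) − 0 = 0, and there is no ∂_3, so H_2 = 0.

(K is a triangulation of the real projective plane RP^2.)

H_2 = 0.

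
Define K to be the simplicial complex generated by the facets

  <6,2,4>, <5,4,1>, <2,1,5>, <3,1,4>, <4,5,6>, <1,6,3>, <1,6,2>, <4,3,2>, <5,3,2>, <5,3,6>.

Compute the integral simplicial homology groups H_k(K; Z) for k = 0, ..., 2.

Fix the vertex order 1 < 2 < 3 < 4 < 5 < 6 and write every simplex with vertices in increasing order. Then dim K = 2 and the simplices of K are:

  0-simplices (6): [1], [2], [3], [4], [5], [6]
  1-simplices (15): [1,2], [1,3], [1,4], [1,5], [1,6], [2,3], [2,4], [2,5], [2,6], [3,4], [3,5], [3,6], [4,5], [4,6], [5,6]
  2-simplices (10): [1,2,5], [1,2,6], [1,3,4], [1,3,6], [1,4,5], [2,3,4], [2,3,5], [2,4,6], [3,5,6], [4,5,6]

Hence C_0 ≅ Z^6, C_1 ≅ Z^15, C_2 ≅ Z^10.

The boundary map ∂_1: C_1 → C_0 is given by ∂[p,q] = [q] − [p].
This gives a 6×15 integer matrix of rank 5; reducing to Smith normal form yields diagonal entries (1,1,1,1,1).

Boundary ∂_2: C_2 → C_1 acts by ∂[p,q,r] = [q,r] − [p,r] + [p,q]. For instance
  ∂[1,3,6] = [3,6] − [1,6] + [1,3],
  ∂[1,4,5] = [4,5] − [1,5] + [1,4].
The resulting 15×10 matrix has rank 10, and its Smith normal form has invariant factors (1,1,1,1,1,1,1,1,1,2).

Computing H_k = (kernel of ∂_k) / (image of ∂_{k+1}):

  H_0: rank C_0 − rank ∂_1 = 6 − 5 = 1, and the invariant factors of ∂_1 are all 1, so H_0 ≅ Z.
  H_1: rank ker ∂_1 − rank ∂_2 = (15 − 5) − 10 = 0, and ∂_2 has invariant factor 2 > 1, so H_1 ≅ Z/2.
  H_2: rank ker ∂_2 − rank ∂_3 = (10 − 10) − 0 = 0, and there is no ∂_3, so H_2 ≅ 0.

As a check, the Euler characteristic is 6 − 15 + 10 = 1, which agrees with 1 − 0 + 0 = 1.

H_0 = Z,  H_1 = Z/2,  H_2 = 0.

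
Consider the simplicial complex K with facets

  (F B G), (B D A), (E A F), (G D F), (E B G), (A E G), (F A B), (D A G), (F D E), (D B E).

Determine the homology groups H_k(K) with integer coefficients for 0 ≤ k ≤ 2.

H_0 ≅ Z,  H_1 ≅ Z/2,  H_2 = 0.

We work with the vertex ordering A < B < D < E < F < G. The simplices of K, each written with vertices in increasing order, are:

  0-simplices (6): A, B, D, E, F, G
  1-simplices (15): AB, AD, AE, AF, AG, BD, BE, BF, BG, DE, DF, DG, EF, EG, FG
  2-simplices (10): ABD, ABF, ADG, AEF, AEG, BDE, BEG, BFG, DEF, DFG

giving chain groups C_0 ≅ Z^6, C_1 ≅ Z^15, C_2 ≅ Z^10.

The boundary map ∂_1: C_1 → C_0 maps an edge to its endpoints' difference, ∂[p,q] = q − p. For instance
  ∂BD = D − B.
This gives a 6×15 integer matrix of rank 5; reducing to Smith normal form yields diagonal entries (1,1,1,1,1).

Boundary ∂_2: C_2 → C_1 maps a triangle to the signed sum of its edges. For instance
  ∂BEG = EG − BG + BE,
  ∂ABD = BD − AD + AB.
The resulting 15×10 matrix has rank 10, and its Smith normal form has invariant factors (1,1,1,1,1,1,1,1,1,2).

From H_k ≅ ker(∂_k) / im(∂_{k+1}) we obtain:

  H_0: rank C_0 − rank ∂_1 = 6 − 5 = 1, and the invariant factors of ∂_1 are all 1, so H_0 = Z.
  H_1: rank ker ∂_1 − rank ∂_2 = (15 − 5) − 10 = 0, and ∂_2 has invariant factor 2 > 1, so H_1 = Z/2.
  H_2: rank ker ∂_2 − rank ∂_3 = (10 − 10) − 0 = 0, and there is no ∂_3, so H_2 = 0.

(K is a triangulation of the real projective plane RP^2.)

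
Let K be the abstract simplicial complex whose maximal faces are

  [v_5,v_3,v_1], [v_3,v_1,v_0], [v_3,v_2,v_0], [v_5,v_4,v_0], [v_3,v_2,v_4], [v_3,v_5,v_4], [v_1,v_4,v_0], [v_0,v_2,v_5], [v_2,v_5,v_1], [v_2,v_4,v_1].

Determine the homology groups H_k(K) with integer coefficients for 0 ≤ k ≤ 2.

K has 6 vertices, 15 edges, 10 triangles.
rank ∂_0 = 0, rank ∂_1 = 5 ⇒ b_0 = 6 − 0 − 5 = 1; all invariant factors of ∂_1 are 1 so no torsion. So H_0 ≅ Z.
rank ∂_1 = 5, rank ∂_2 = 10 ⇒ b_1 = 15 − 5 − 10 = 0; ∂_2 has invariant factor(s) [2] giving torsion. So H_1 ≅ Z/2.
rank ∂_2 = 10, rank ∂_3 = 0 ⇒ b_2 = 10 − 10 − 0 = 0. So H_2 ≅ 0.

H_0 = Z,  H_1 = Z/2,  H_2 = 0.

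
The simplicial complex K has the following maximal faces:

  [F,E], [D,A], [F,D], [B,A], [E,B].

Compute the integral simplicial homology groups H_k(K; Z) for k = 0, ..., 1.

Take the total order A < B < D < E < F on the vertex set. Then K (dimension 1) consists of the simplices:

  0-simplices (5): A, B, D, E, F
  1-simplices (5): AB, AD, BE, DF, EF

giving chain groups C_0 ≅ Z^5, C_1 ≅ Z^5.

∂_1: C_1 → C_0 is given by ∂[p,q] = [q] − [p]. For instance
  ∂BE = E − B.
The resulting 5×5 matrix has rank 4, and its Smith normal form has invariant factors (1,1,1,1).

Computing H_k = (kernel of ∂_k) / (image of ∂_{k+1}):

  H_0: rank C_0 − rank ∂_1 = 5 − 4 = 1, and the invariant factors of ∂_1 are all 1, so H_0 ≅ Z.
  H_1: rank ker ∂_1 − rank ∂_2 = (5 − 4) − 0 = 1, and there is no ∂_2, so H_1 ≅ Z.

H_0 ≅ Z,  H_1 ≅ Z.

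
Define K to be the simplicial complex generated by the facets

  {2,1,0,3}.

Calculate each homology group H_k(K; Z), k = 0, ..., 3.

H_0 ≅ Z,  H_1 = 0,  H_2 = 0,  H_3 = 0.

Fix the vertex order 0 < 1 < 2 < 3 and write every simplex with vertices in increasing order. Then dim K = 3 and the simplices of K are:

  0-simplices (4): [0], [1], [2], [3]
  1-simplices (6): [0,1], [0,2], [0,3], [1,2], [1,3], [2,3]
  2-simplices (4): [0,1,2], [0,1,3], [0,2,3], [1,2,3]
  3-simplices (1): [0,1,2,3]

Hence C_0 ≅ Z^4, C_1 ≅ Z^6, C_2 ≅ Z^4, C_3 ≅ Z^1.

Boundary ∂_1: C_1 → C_0 is given by ∂[p,q] = [q] − [p].
This gives a 4×6 integer matrix of rank 3; reducing to Smith normal form yields diagonal entries (1,1,1).

The boundary map ∂_2: C_2 → C_1 sends each 2-simplex [p,q,r] to [q,r] − [p,r] + [p,q]. For instance
  ∂[0,1,3] = [1,3] − [0,3] + [0,1],
  ∂[0,2,3] = [2,3] − [0,3] + [0,2].
This gives a 6×4 integer matrix of rank 3; reducing to Smith normal form yields diagonal entries (1,1,1).

∂_3: C_3 → C_2 sends each 3-simplex σ to the alternating sum Σ_i (−1)^i (σ with its i-th vertex removed). For instance
  ∂[0,1,2,3] = [1,2,3] − [0,2,3] + [0,1,3] − [0,1,2].
The 4×1 boundary matrix has rank 1 and Smith normal form diag(1).

Computing H_k = (kernel of ∂_k) / (image of ∂_{k+1}):

  H_0: rank C_0 − rank ∂_1 = 4 − 3 = 1, and the invariant factors of ∂_1 are all 1, so H_0 ≅ Z.
  H_1: rank ker ∂_1 − rank ∂_2 = (6 − 3) − 3 = 0, and the invariant factors of ∂_2 are all 1, so H_1 ≅ 0.
  H_2: rank ker ∂_2 − rank ∂_3 = (4 − 3) − 1 = 0, and the invariant factors of ∂_3 are all 1, so H_2 ≅ 0.
  H_3: rank ker ∂_3 − rank ∂_4 = (1 − 1) − 0 = 0, and there is no ∂_4, so H_3 ≅ 0.

As a check, the Euler characteristic is 4 − 6 + 4 − 1 = 1, which agrees with 1 − 0 + 0 − 0 = 1.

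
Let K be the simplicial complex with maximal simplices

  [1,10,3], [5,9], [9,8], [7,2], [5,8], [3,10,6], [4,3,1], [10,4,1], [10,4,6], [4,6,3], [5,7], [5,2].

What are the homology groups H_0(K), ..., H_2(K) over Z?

Take the total order 1 < 2 < 3 < 4 < 5 < 6 < 7 < 8 < 9 < 10 on the vertex set. Then K (dimension 2) consists of the simplices:

  0-simplices (10): [1], [2], [3], [4], [5], [6], [7], [8], [9], [10]
  1-simplices (15): [1,3], [1,4], [1,10], [2,5], [2,7], [3,4], [3,6], [3,10], [4,6], [4,10], [5,7], [5,8], [5,9], [6,10], [8,9]
  2-simplices (6): [1,3,4], [1,3,10], [1,4,10], [3,4,6], [3,6,10], [4,6,10]

Hence C_0 ≅ Z^10, C_1 ≅ Z^15, C_2 ≅ Z^6.

Boundary ∂_1: C_1 → C_0 maps an edge to its endpoints' difference, ∂[p,q] = q − p.
The 10×15 boundary matrix has rank 8 and Smith normal form diag(1,1,1,1,1,1,1,1).

The boundary map ∂_2: C_2 → C_1 sends each 2-simplex [p,q,r] to [q,r] − [p,r] + [p,q]. For instance
  ∂[4,6,10] = [6,10] − [4,10] + [4,6],
  ∂[3,6,10] = [6,10] − [3,10] + [3,6].
This gives a 15×6 integer matrix of rank 5; reducing to Smith normal form yields diagonal entries (1,1,1,1,1).

From H_k ≅ ker(∂_k) / im(∂_{k+1}) we obtain:

  H_0: rank C_0 − rank ∂_1 = 10 − 8 = 2, and the invariant factors of ∂_1 are all 1, so H_0 ≅ Z^2.
  H_1: rank ker ∂_1 − rank ∂_2 = (15 − 8) − 5 = 2, and the invariant factors of ∂_2 are all 1, so H_1 ≅ Z^2.
  H_2: rank ker ∂_2 − rank ∂_3 = (6 − 5) − 0 = 1, and there is no ∂_3, so H_2 ≅ Z.

As a check, the Euler characteristic is 10 − 15 + 6 = 1, which agrees with 2 − 2 + 1 = 1.
(K is a triangulation of the disjoint union of a wedge of 2 circles and the 2-sphere S^2.)

H_0 ≅ Z^2,  H_1 ≅ Z^2,  H_2 ≅ Z.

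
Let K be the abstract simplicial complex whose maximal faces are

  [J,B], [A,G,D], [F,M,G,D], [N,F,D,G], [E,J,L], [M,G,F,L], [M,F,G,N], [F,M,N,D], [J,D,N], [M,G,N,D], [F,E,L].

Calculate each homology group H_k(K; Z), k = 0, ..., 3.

H_0 = Z,  H_1 = Z,  H_2 = 0,  H_3 = Z.

We work with the vertex ordering A < B < D < E < F < G < J < L < M < N. The simplices of K, each written with vertices in increasing order, are:

  0-simplices (10): A, B, D, E, F, G, J, L, M, N
  1-simplices (22): AD, AG, BJ, DF, DG, DJ, DM, DN, EF, EJ, EL, FG, FL, FM, FN, GL, GM, GN, JL, JN, LM, MN
  2-simplices (17): ADG, DFG, DFM, DFN, DGM, DGN, DJN, DMN, EFL, EJL, FGL, FGM, FGN, FLM, FMN, GLM, GMN
  3-simplices (6): DFGM, DFGN, DFMN, DGMN, FGLM, FGMN

giving chain groups C_0 ≅ Z^10, C_1 ≅ Z^22, C_2 ≅ Z^17, C_3 ≅ Z^6.

The boundary map ∂_1: C_1 → C_0 sends each edge [p,q] (with p < q) to q − p. For instance
  ∂EF = F − E.
As a 10×22 matrix over Z this has rank 9, with invariant factors (1,1,1,1,1,1,1,1,1).

Boundary ∂_2: C_2 → C_1 sends each 2-simplex [p,q,r] to [q,r] − [p,r] + [p,q]. For instance
  ∂FGM = GM − FM + FG,
  ∂GMN = MN − GN + GM.
As a 22×17 matrix over Z this has rank 12, with invariant factors (1,1,1,1,1,1,1,1,1,1,1,1).

The boundary map ∂_3: C_3 → C_2 sends each 3-simplex σ to the alternating sum Σ_i (−1)^i (σ with its i-th vertex removed). For instance
  ∂FGLM = GLM − FLM + FGM − FGL,
  ∂DFGM = FGM − DGM + DFM − DFG.
The resulting 17×6 matrix has rank 5, and its Smith normal form has invariant factors (1,1,1,1,1).

Reading off H_k = ker ∂_k / im ∂_{k+1}:

  H_0: rank C_0 − rank ∂_1 = 10 − 9 = 1, and the invariant factors of ∂_1 are all 1, so H_0 ≅ Z.
  H_1: rank ker ∂_1 − rank ∂_2 = (22 − 9) − 12 = 1, and the invariant factors of ∂_2 are all 1, so H_1 ≅ Z.
  H_2: rank ker ∂_2 − rank ∂_3 = (17 − 12) − 5 = 0, and the invariant factors of ∂_3 are all 1, so H_2 ≅ 0.
  H_3: rank ker ∂_3 − rank ∂_4 = (6 − 5) − 0 = 1, and there is no ∂_4, so H_3 ≅ Z.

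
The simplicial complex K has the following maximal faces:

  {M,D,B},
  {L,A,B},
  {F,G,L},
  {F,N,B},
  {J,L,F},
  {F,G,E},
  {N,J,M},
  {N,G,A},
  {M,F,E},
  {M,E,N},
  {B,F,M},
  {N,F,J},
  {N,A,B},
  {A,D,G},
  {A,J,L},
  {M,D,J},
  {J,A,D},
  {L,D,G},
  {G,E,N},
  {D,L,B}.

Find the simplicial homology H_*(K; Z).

Take the total order A < B < D < E < F < G < J < L < M < N on the vertex set. Then K (dimension 2) consists of the simplices:

  0-simplices (10): A, B, D, E, F, G, J, L, M, N
  1-simplices (30): AB, AD, AG, AJ, AL, AN, BD, BF, BL, BM, BN, DG, DJ, DL, DM, EF, EG, EM, EN, FG, FJ, FL, FM, FN, GL, GN, JL, JM, JN, MN
  2-simplices (20): ABL, ABN, ADG, ADJ, AGN, AJL, BDL, BDM, BFM, BFN, DGL, DJM, EFG, EFM, EGN, EMN, FGL, FJL, FJN, JMN

so the chain groups are C_0 ≅ Z^10, C_1 ≅ Z^30, C_2 ≅ Z^20.

∂_1: C_1 → C_0 maps an edge to its endpoints' difference, ∂[p,q] = q − p.
The 10×30 boundary matrix has rank 9 and Smith normal form diag(1,1,1,1,1,1,1,1,1).

Boundary ∂_2: C_2 → C_1 maps a triangle to the signed sum of its edges. For instance
  ∂DJM = JM − DM + DJ,
  ∂ABN = BN − AN + AB.
As a 30×20 matrix over Z this has rank 20, with invariant factors (1,1,1,1,1,1,1,1,1,1,1,1,1,1,1,1,1,1,1,2).

Reading off H_k = ker ∂_k / im ∂_{k+1}:

  H_0: rank C_0 − rank ∂_1 = 10 − 9 = 1, and the invariant factors of ∂_1 are all 1, so H_0 ≅ Z.
  H_1: rank ker ∂_1 − rank ∂_2 = (30 − 9) − 20 = 1, and ∂_2 has invariant factor 2 > 1, so H_1 ≅ Z ⊕ Z/2Z.
  H_2: rank ker ∂_2 − rank ∂_3 = (20 − 20) − 0 = 0, and there is no ∂_3, so H_2 ≅ 0.

H_0 ≅ Z,  H_1 ≅ Z ⊕ Z/2Z,  H_2 = 0.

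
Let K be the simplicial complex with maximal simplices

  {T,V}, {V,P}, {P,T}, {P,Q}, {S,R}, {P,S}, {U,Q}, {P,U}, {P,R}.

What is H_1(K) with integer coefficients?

Order the vertices as P < Q < R < S < T < U < V. Listing each simplex with vertices in this order, K has dimension 1 with simplices:

  0-simplices (7): P, Q, R, S, T, U, V
  1-simplices (9): PQ, PR, PS, PT, PU, PV, QU, RS, TV

Hence C_0 ≅ Z^7, C_1 ≅ Z^9.

The boundary map ∂_1: C_1 → C_0 sends each edge [p,q] (with p < q) to q − p.
This gives a 7×9 integer matrix of rank 6; reducing to Smith normal form yields diagonal entries (1,1,1,1,1,1).

Now H_k = ker ∂_k / im ∂_{k+1}, so:

  H_1: rank ker ∂_1 − rank ∂_2 = (9 − 6) − 0 = 3, and there is no ∂_2, so H_1 = Z^3.

(K is a triangulation of a wedge of 3 circles.)

H_1 ≅ Z^3.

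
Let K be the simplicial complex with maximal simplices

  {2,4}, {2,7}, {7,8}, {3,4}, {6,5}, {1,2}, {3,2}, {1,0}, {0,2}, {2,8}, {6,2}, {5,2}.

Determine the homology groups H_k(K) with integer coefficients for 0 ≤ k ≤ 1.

H_0 ≅ Z,  H_1 ≅ Z^4.

We work with the vertex ordering 0 < 1 < 2 < 3 < 4 < 5 < 6 < 7 < 8. The simplices of K, each written with vertices in increasing order, are:

  0-simplices (9): [0], [1], [2], [3], [4], [5], [6], [7], [8]
  1-simplices (12): [0,1], [0,2], [1,2], [2,3], [2,4], [2,5], [2,6], [2,7], [2,8], [3,4], [5,6], [7,8]

so the chain groups are C_0 ≅ Z^9, C_1 ≅ Z^12.

The boundary map ∂_1: C_1 → C_0 maps an edge to its endpoints' difference, ∂[p,q] = q − p.
This gives a 9×12 integer matrix of rank 8; reducing to Smith normal form yields diagonal entries (1,1,1,1,1,1,1,1).

Now H_k = ker ∂_k / im ∂_{k+1}, so:

  H_0: rank C_0 − rank ∂_1 = 9 − 8 = 1, and the invariant factors of ∂_1 are all 1, so H_0 = Z.
  H_1: rank ker ∂_1 − rank ∂_2 = (12 − 8) − 0 = 4, and there is no ∂_2, so H_1 = Z^4.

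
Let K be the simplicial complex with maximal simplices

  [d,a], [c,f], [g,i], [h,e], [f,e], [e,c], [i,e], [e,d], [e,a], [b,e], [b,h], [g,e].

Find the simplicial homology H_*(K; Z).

H_0 ≅ Z,  H_1 ≅ Z^4.

We work with the vertex ordering a < b < c < d < e < f < g < h < i. The simplices of K, each written with vertices in increasing order, are:

  0-simplices (9): a, b, c, d, e, f, g, h, i
  1-simplices (12): ad, ae, be, bh, ce, cf, de, ef, eg, eh, ei, gi

giving chain groups C_0 ≅ Z^9, C_1 ≅ Z^12.

The boundary map ∂_1: C_1 → C_0 maps an edge to its endpoints' difference, ∂[p,q] = q − p. For instance
  ∂cf = f − c.
This gives a 9×12 integer matrix of rank 8; reducing to Smith normal form yields diagonal entries (1,1,1,1,1,1,1,1).

Reading off H_k = ker ∂_k / im ∂_{k+1}:

  H_0: rank C_0 − rank ∂_1 = 9 − 8 = 1, and the invariant factors of ∂_1 are all 1, so H_0 = Z.
  H_1: rank ker ∂_1 − rank ∂_2 = (12 − 8) − 0 = 4, and there is no ∂_2, so H_1 = Z^4.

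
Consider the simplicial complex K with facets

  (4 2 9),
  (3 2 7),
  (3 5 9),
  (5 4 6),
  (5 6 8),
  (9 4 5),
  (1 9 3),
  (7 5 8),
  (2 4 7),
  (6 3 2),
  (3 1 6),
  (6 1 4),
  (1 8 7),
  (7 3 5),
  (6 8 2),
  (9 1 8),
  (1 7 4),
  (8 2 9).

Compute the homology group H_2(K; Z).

H_2 ≅ Z.

Fix the vertex order 1 < 2 < 3 < 4 < 5 < 6 < 7 < 8 < 9 and write every simplex with vertices in increasing order. Then dim K = 2 and the simplices of K are:

  0-simplices (9): [1], [2], [3], [4], [5], [6], [7], [8], [9]
  1-simplices (27): (27 of them)
  2-simplices (18): [1,3,6], [1,3,9], [1,4,6], [1,4,7], [1,7,8], [1,8,9], [2,3,6], [2,3,7], [2,4,7], [2,4,9], [2,6,8], [2,8,9], [3,5,7], [3,5,9], [4,5,6], [4,5,9], [5,6,8], [5,7,8]

so the chain groups are C_0 ≅ Z^9, C_1 ≅ Z^27, C_2 ≅ Z^18.

Boundary ∂_1: C_1 → C_0 sends each edge [p,q] (with p < q) to q − p. For instance
  ∂[3,6] = [6] − [3].
As a 9×27 matrix over Z this has rank 8, with invariant factors (1,1,1,1,1,1,1,1).

The boundary map ∂_2: C_2 → C_1 sends each 2-simplex [p,q,r] to [q,r] − [p,r] + [p,q]. For instance
  ∂[3,5,9] = [5,9] − [3,9] + [3,5],
  ∂[2,6,8] = [6,8] − [2,8] + [2,6].
The resulting 27×18 matrix has rank 17, and its Smith normal form has invariant factors (1,1,1,1,1,1,1,1,1,1,1,1,1,1,1,1,1).

Now H_k = ker ∂_k / im ∂_{k+1}, so:

  H_2: rank ker ∂_2 − rank ∂_3 = (18 − 17) − 0 = 1, and there is no ∂_3, so H_2 ≅ Z.

(K is a triangulation of the torus T^2.)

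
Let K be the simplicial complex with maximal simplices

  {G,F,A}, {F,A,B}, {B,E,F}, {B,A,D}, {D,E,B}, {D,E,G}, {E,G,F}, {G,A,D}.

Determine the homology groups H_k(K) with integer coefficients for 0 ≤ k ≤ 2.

Take the total order A < B < D < E < F < G on the vertex set. Then K (dimension 2) consists of the simplices:

  0-simplices (6): A, B, D, E, F, G
  1-simplices (12): AB, AD, AF, AG, BD, BE, BF, DE, DG, EF, EG, FG
  2-simplices (8): ABD, ABF, ADG, AFG, BDE, BEF, DEG, EFG

giving chain groups C_0 ≅ Z^6, C_1 ≅ Z^12, C_2 ≅ Z^8.

∂_1: C_1 → C_0 maps an edge to its endpoints' difference, ∂[p,q] = q − p.
This gives a 6×12 integer matrix of rank 5; reducing to Smith normal form yields diagonal entries (1,1,1,1,1).

Boundary ∂_2: C_2 → C_1 sends each 2-simplex [p,q,r] to [q,r] − [p,r] + [p,q]. For instance
  ∂ABF = BF − AF + AB,
  ∂AFG = FG − AG + AF.
The 12×8 boundary matrix has rank 7 and Smith normal form diag(1,1,1,1,1,1,1).

Computing H_k = (kernel of ∂_k) / (image of ∂_{k+1}):

  H_0: rank C_0 − rank ∂_1 = 6 − 5 = 1, and the invariant factors of ∂_1 are all 1, so H_0 ≅ Z.
  H_1: rank ker ∂_1 − rank ∂_2 = (12 − 5) − 7 = 0, and the invariant factors of ∂_2 are all 1, so H_1 ≅ 0.
  H_2: rank ker ∂_2 − rank ∂_3 = (8 − 7) − 0 = 1, and there is no ∂_3, so H_2 ≅ Z.

As a check, the Euler characteristic is 6 − 12 + 8 = 2, which agrees with 1 − 0 + 1 = 2.

H_0 = Z,  H_1 = 0,  H_2 = Z.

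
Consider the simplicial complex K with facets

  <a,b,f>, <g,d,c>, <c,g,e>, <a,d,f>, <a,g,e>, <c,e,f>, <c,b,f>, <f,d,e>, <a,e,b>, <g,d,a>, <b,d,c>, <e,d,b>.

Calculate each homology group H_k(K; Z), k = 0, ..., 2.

H_0 = Z,  H_1 = Z_2,  H_2 = 0.

We work with the vertex ordering a < b < c < d < e < f < g. The simplices of K, each written with vertices in increasing order, are:

  0-simplices (7): a, b, c, d, e, f, g
  1-simplices (18): ab, ad, ae, af, ag, bc, bd, be, bf, cd, ce, cf, cg, de, df, dg, ef, eg
  2-simplices (12): abe, abf, adf, adg, aeg, bcd, bcf, bde, cdg, cef, ceg, def

giving chain groups C_0 ≅ Z^7, C_1 ≅ Z^18, C_2 ≅ Z^12.

Boundary ∂_1: C_1 → C_0 is given by ∂[p,q] = [q] − [p]. For instance
  ∂be = e − b.
The 7×18 boundary matrix has rank 6 and Smith normal form diag(1,1,1,1,1,1).

∂_2: C_2 → C_1 acts by ∂[p,q,r] = [q,r] − [p,r] + [p,q]. For instance
  ∂abf = bf − af + ab,
  ∂cdg = dg − cg + cd.
As a 18×12 matrix over Z this has rank 12, with invariant factors (1,1,1,1,1,1,1,1,1,1,1,2).

Now H_k = ker ∂_k / im ∂_{k+1}, so:

  H_0: rank C_0 − rank ∂_1 = 7 − 6 = 1, and the invariant factors of ∂_1 are all 1, so H_0 ≅ Z.
  H_1: rank ker ∂_1 − rank ∂_2 = (18 − 6) − 12 = 0, and ∂_2 has invariant factor 2 > 1, so H_1 ≅ Z_2.
  H_2: rank ker ∂_2 − rank ∂_3 = (12 − 12) − 0 = 0, and there is no ∂_3, so H_2 ≅ 0.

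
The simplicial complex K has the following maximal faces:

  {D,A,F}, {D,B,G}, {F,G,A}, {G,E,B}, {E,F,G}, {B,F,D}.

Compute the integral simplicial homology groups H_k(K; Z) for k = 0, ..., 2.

H_0 ≅ Z,  H_1 ≅ Z,  H_2 = 0.

We work with the vertex ordering A < B < D < E < F < G. The simplices of K, each written with vertices in increasing order, are:

  0-simplices (6): A, B, D, E, F, G
  1-simplices (12): AD, AF, AG, BD, BE, BF, BG, DF, DG, EF, EG, FG
  2-simplices (6): ADF, AFG, BDF, BDG, BEG, EFG

giving chain groups C_0 ≅ Z^6, C_1 ≅ Z^12, C_2 ≅ Z^6.

Boundary ∂_1: C_1 → C_0 is given by ∂[p,q] = [q] − [p]. For instance
  ∂AF = F − A.
The resulting 6×12 matrix has rank 5, and its Smith normal form has invariant factors (1,1,1,1,1).

∂_2: C_2 → C_1 acts by ∂[p,q,r] = [q,r] − [p,r] + [p,q]. For instance
  ∂EFG = FG − EG + EF,
  ∂ADF = DF − AF + AD.
This gives a 12×6 integer matrix of rank 6; reducing to Smith normal form yields diagonal entries (1,1,1,1,1,1).

Now H_k = ker ∂_k / im ∂_{k+1}, so:

  H_0: rank C_0 − rank ∂_1 = 6 − 5 = 1, and the invariant factors of ∂_1 are all 1, so H_0 ≅ Z.
  H_1: rank ker ∂_1 − rank ∂_2 = (12 − 5) − 6 = 1, and the invariant factors of ∂_2 are all 1, so H_1 ≅ Z.
  H_2: rank ker ∂_2 − rank ∂_3 = (6 − 6) − 0 = 0, and there is no ∂_3, so H_2 ≅ 0.

As a check, the Euler characteristic is 6 − 12 + 6 = 0, which agrees with 1 − 1 + 0 = 0.
(K is a triangulation of the cylinder S^1 x I.)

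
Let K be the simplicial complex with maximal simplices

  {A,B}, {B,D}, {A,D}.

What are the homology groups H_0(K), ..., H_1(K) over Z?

Order the vertices as A < B < D. Listing each simplex with vertices in this order, K has dimension 1 with simplices:

  0-simplices (3): A, B, D
  1-simplices (3): AB, AD, BD

so the chain groups are C_0 ≅ Z^3, C_1 ≅ Z^3.

Boundary ∂_1: C_1 → C_0 sends each edge [p,q] (with p < q) to q − p. For instance
  ∂AD = D − A.
The 3×3 boundary matrix has rank 2 and Smith normal form diag(1,1).

Computing H_k = (kernel of ∂_k) / (image of ∂_{k+1}):

  H_0: rank C_0 − rank ∂_1 = 3 − 2 = 1, and the invariant factors of ∂_1 are all 1, so H_0 = Z.
  H_1: rank ker ∂_1 − rank ∂_2 = (3 − 2) − 0 = 1, and there is no ∂_2, so H_1 = Z.

As a check, the Euler characteristic is 3 − 3 = 0, which agrees with 1 − 1 = 0.

H_0 ≅ Z,  H_1 ≅ Z.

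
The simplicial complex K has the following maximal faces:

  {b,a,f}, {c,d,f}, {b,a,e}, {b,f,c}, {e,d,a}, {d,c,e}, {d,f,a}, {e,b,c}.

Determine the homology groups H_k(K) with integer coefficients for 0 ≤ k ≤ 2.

We work with the vertex ordering a < b < c < d < e < f. The simplices of K, each written with vertices in increasing order, are:

  0-simplices (6): a, b, c, d, e, f
  1-simplices (12): ab, ad, ae, af, bc, be, bf, cd, ce, cf, de, df
  2-simplices (8): abe, abf, ade, adf, bce, bcf, cde, cdf

so the chain groups are C_0 ≅ Z^6, C_1 ≅ Z^12, C_2 ≅ Z^8.

The boundary map ∂_1: C_1 → C_0 maps an edge to its endpoints' difference, ∂[p,q] = q − p.
The 6×12 boundary matrix has rank 5 and Smith normal form diag(1,1,1,1,1).

∂_2: C_2 → C_1 sends each 2-simplex [p,q,r] to [q,r] − [p,r] + [p,q]. For instance
  ∂abe = be − ae + ab,
  ∂cdf = df − cf + cd.
This gives a 12×8 integer matrix of rank 7; reducing to Smith normal form yields diagonal entries (1,1,1,1,1,1,1).

Now H_k = ker ∂_k / im ∂_{k+1}, so:

  H_0: rank C_0 − rank ∂_1 = 6 − 5 = 1, and the invariant factors of ∂_1 are all 1, so H_0 ≅ Z.
  H_1: rank ker ∂_1 − rank ∂_2 = (12 − 5) − 7 = 0, and the invariant factors of ∂_2 are all 1, so H_1 ≅ 0.
  H_2: rank ker ∂_2 − rank ∂_3 = (8 − 7) − 0 = 1, and there is no ∂_3, so H_2 ≅ Z.

As a check, the Euler characteristic is 6 − 12 + 8 = 2, which agrees with 1 − 0 + 1 = 2.
(K is a triangulation of the 2-sphere S^2.)

H_0 = Z,  H_1 = 0,  H_2 = Z.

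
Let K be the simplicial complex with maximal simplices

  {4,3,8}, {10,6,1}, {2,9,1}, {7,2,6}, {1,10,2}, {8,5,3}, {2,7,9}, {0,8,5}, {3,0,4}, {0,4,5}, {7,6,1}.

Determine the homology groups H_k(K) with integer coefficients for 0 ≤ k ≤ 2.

Order the vertices as 0 < 1 < 2 < 3 < 4 < 5 < 6 < 7 < 8 < 9 < 10. Listing each simplex with vertices in this order, K has dimension 2 with simplices:

  0-simplices (11): [0], [1], [2], [3], [4], [5], [6], [7], [8], [9], [10]
  1-simplices (22): [0,3], [0,4], [0,5], [0,8], [1,2], [1,6], [1,7], [1,9], [1,10], [2,6], [2,7], [2,9], [2,10], [3,4], [3,5], [3,8], [4,5], [4,8], [5,8], [6,7], [6,10], [7,9]
  2-simplices (11): [0,3,4], [0,4,5], [0,5,8], [1,2,9], [1,2,10], [1,6,7], [1,6,10], [2,6,7], [2,7,9], [3,4,8], [3,5,8]

Hence C_0 ≅ Z^11, C_1 ≅ Z^22, C_2 ≅ Z^11.

∂_1: C_1 → C_0 sends each edge [p,q] (with p < q) to q − p. For instance
  ∂[7,9] = [9] − [7].
The 11×22 boundary matrix has rank 9 and Smith normal form diag(1,1,1,1,1,1,1,1,1).

The boundary map ∂_2: C_2 → C_1 maps a triangle to the signed sum of its edges. For instance
  ∂[0,3,4] = [3,4] − [0,4] + [0,3],
  ∂[2,6,7] = [6,7] − [2,7] + [2,6].
The 22×11 boundary matrix has rank 11 and Smith normal form diag(1,1,1,1,1,1,1,1,1,1,1).

From H_k ≅ ker(∂_k) / im(∂_{k+1}) we obtain:

  H_0: rank C_0 − rank ∂_1 = 11 − 9 = 2, and the invariant factors of ∂_1 are all 1, so H_0 = Z^2.
  H_1: rank ker ∂_1 − rank ∂_2 = (22 − 9) − 11 = 2, and the invariant factors of ∂_2 are all 1, so H_1 = Z^2.
  H_2: rank ker ∂_2 − rank ∂_3 = (11 − 11) − 0 = 0, and there is no ∂_3, so H_2 = 0.

As a check, the Euler characteristic is 11 − 22 + 11 = 0, which agrees with 2 − 2 + 0 = 0.

H_0 = Z^2,  H_1 = Z^2,  H_2 = 0.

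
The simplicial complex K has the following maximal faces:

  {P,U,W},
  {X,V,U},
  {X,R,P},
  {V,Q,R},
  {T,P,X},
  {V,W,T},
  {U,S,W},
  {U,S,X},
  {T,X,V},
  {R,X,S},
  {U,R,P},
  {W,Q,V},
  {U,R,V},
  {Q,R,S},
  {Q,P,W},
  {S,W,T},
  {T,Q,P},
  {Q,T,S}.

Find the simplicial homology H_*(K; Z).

H_0 ≅ Z,  H_1 ≅ Z ⊕ Z_2,  H_2 = 0.

Take the total order P < Q < R < S < T < U < V < W < X on the vertex set. Then K (dimension 2) consists of the simplices:

  0-simplices (9): P, Q, R, S, T, U, V, W, X
  1-simplices (27): PQ, PR, PT, PU, PW, PX, QR, QS, QT, QV, QW, RS, RU, RV, RX, ST, SU, SW, SX, TV, TW, TX, UV, UW, UX, VW, VX
  2-simplices (18): PQT, PQW, PRU, PRX, PTX, PUW, QRS, QRV, QST, QVW, RSX, RUV, STW, SUW, SUX, TVW, TVX, UVX

Hence C_0 ≅ Z^9, C_1 ≅ Z^27, C_2 ≅ Z^18.

Boundary ∂_1: C_1 → C_0 maps an edge to its endpoints' difference, ∂[p,q] = q − p. For instance
  ∂RX = X − R.
This gives a 9×27 integer matrix of rank 8; reducing to Smith normal form yields diagonal entries (1,1,1,1,1,1,1,1).

Boundary ∂_2: C_2 → C_1 acts by ∂[p,q,r] = [q,r] − [p,r] + [p,q]. For instance
  ∂SUW = UW − SW + SU,
  ∂TVW = VW − TW + TV.
This gives a 27×18 integer matrix of rank 18; reducing to Smith normal form yields diagonal entries (1,1,1,1,1,1,1,1,1,1,1,1,1,1,1,1,1,2).

From H_k ≅ ker(∂_k) / im(∂_{k+1}) we obtain:

  H_0: rank C_0 − rank ∂_1 = 9 − 8 = 1, and the invariant factors of ∂_1 are all 1, so H_0 ≅ Z.
  H_1: rank ker ∂_1 − rank ∂_2 = (27 − 8) − 18 = 1, and ∂_2 has invariant factor 2 > 1, so H_1 ≅ Z ⊕ Z_2.
  H_2: rank ker ∂_2 − rank ∂_3 = (18 − 18) − 0 = 0, and there is no ∂_3, so H_2 ≅ 0.

As a check, the Euler characteristic is 9 − 27 + 18 = 0, which agrees with 1 − 1 + 0 = 0.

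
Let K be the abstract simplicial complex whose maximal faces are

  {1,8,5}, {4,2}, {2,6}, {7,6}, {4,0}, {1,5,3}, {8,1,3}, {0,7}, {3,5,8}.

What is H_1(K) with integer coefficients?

K has 9 vertices, 11 edges, 4 triangles.
rank ∂_1 = 7, rank ∂_2 = 3 ⇒ b_1 = 11 − 7 − 3 = 1; all invariant factors of ∂_2 are 1 so no torsion. So H_1 ≅ Z.

H_1 = Z.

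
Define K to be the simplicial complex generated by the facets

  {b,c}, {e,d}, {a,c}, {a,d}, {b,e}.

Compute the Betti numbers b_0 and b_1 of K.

b_0 = 1, b_1 = 1.

Take the total order a < b < c < d < e on the vertex set. Then K (dimension 1) consists of the simplices:

  0-simplices (5): a, b, c, d, e
  1-simplices (5): ac, ad, bc, be, de

Hence C_0 ≅ Z^5, C_1 ≅ Z^5.

∂_1: C_1 → C_0 maps an edge to its endpoints' difference, ∂[p,q] = q − p.
This gives a 5×5 integer matrix of rank 4; reducing to Smith normal form yields diagonal entries (1,1,1,1).

From H_k ≅ ker(∂_k) / im(∂_{k+1}) we obtain:

  H_0: rank C_0 − rank ∂_1 = 5 − 4 = 1, and the invariant factors of ∂_1 are all 1, so H_0 = Z.
  H_1: rank ker ∂_1 − rank ∂_2 = (5 − 4) − 0 = 1, and there is no ∂_2, so H_1 = Z.

As a check, the Euler characteristic is 5 − 5 = 0, which agrees with 1 − 1 = 0.

Hence the Betti numbers are b_0 = 1, b_1 = 1.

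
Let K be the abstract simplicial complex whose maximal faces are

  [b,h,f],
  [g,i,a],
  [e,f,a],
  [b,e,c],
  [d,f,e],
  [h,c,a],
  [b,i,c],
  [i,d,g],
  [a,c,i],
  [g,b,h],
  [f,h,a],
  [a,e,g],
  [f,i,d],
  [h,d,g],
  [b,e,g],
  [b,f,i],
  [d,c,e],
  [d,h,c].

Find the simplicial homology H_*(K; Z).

H_0 = Z,  H_1 = Z^2,  H_2 = Z.

We work with the vertex ordering a < b < c < d < e < f < g < h < i. The simplices of K, each written with vertices in increasing order, are:

  0-simplices (9): a, b, c, d, e, f, g, h, i
  1-simplices (27): ac, ae, af, ag, ah, ai, bc, be, bf, bg, bh, bi, cd, ce, ch, ci, de, df, dg, dh, di, ef, eg, fh, fi, gh, gi
  2-simplices (18): ach, aci, aef, aeg, afh, agi, bce, bci, beg, bfh, bfi, bgh, cde, cdh, def, dfi, dgh, dgi

giving chain groups C_0 ≅ Z^9, C_1 ≅ Z^27, C_2 ≅ Z^18.

The boundary map ∂_1: C_1 → C_0 maps an edge to its endpoints' difference, ∂[p,q] = q − p.
As a 9×27 matrix over Z this has rank 8, with invariant factors (1,1,1,1,1,1,1,1).

∂_2: C_2 → C_1 sends each 2-simplex [p,q,r] to [q,r] − [p,r] + [p,q]. For instance
  ∂bci = ci − bi + bc,
  ∂def = ef − df + de.
This gives a 27×18 integer matrix of rank 17; reducing to Smith normal form yields diagonal entries (1,1,1,1,1,1,1,1,1,1,1,1,1,1,1,1,1).

From H_k ≅ ker(∂_k) / im(∂_{k+1}) we obtain:

  H_0: rank C_0 − rank ∂_1 = 9 − 8 = 1, and the invariant factors of ∂_1 are all 1, so H_0 = Z.
  H_1: rank ker ∂_1 − rank ∂_2 = (27 − 8) − 17 = 2, and the invariant factors of ∂_2 are all 1, so H_1 = Z^2.
  H_2: rank ker ∂_2 − rank ∂_3 = (18 − 17) − 0 = 1, and there is no ∂_3, so H_2 = Z.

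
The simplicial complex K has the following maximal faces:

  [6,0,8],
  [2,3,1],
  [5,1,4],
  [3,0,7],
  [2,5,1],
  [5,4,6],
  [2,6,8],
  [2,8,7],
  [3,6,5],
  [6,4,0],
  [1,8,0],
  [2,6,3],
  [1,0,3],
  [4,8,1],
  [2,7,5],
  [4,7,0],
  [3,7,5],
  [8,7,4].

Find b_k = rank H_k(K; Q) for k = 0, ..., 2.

Take the total order 0 < 1 < 2 < 3 < 4 < 5 < 6 < 7 < 8 on the vertex set. Then K (dimension 2) consists of the simplices:

  0-simplices (9): [0], [1], [2], [3], [4], [5], [6], [7], [8]
  1-simplices (27): (27 of them)
  2-simplices (18): [0,1,3], [0,1,8], [0,3,7], [0,4,6], [0,4,7], [0,6,8], [1,2,3], [1,2,5], [1,4,5], [1,4,8], [2,3,6], [2,5,7], [2,6,8], [2,7,8], [3,5,6], [3,5,7], [4,5,6], [4,7,8]

so the chain groups are C_0 ≅ Z^9, C_1 ≅ Z^27, C_2 ≅ Z^18.

Boundary ∂_1: C_1 → C_0 sends each edge [p,q] (with p < q) to q − p.
This gives a 9×27 integer matrix of rank 8; reducing to Smith normal form yields diagonal entries (1,1,1,1,1,1,1,1).

Boundary ∂_2: C_2 → C_1 acts by ∂[p,q,r] = [q,r] − [p,r] + [p,q]. For instance
  ∂[0,1,8] = [1,8] − [0,8] + [0,1],
  ∂[2,3,6] = [3,6] − [2,6] + [2,3].
As a 27×18 matrix over Z this has rank 18, with invariant factors (1,1,1,1,1,1,1,1,1,1,1,1,1,1,1,1,1,2).

Now H_k = ker ∂_k / im ∂_{k+1}, so:

  H_0: rank C_0 − rank ∂_1 = 9 − 8 = 1, and the invariant factors of ∂_1 are all 1, so H_0 = Z.
  H_1: rank ker ∂_1 − rank ∂_2 = (27 − 8) − 18 = 1, and ∂_2 has invariant factor 2 > 1, so H_1 = Z ⊕ Z/2.
  H_2: rank ker ∂_2 − rank ∂_3 = (18 − 18) − 0 = 0, and there is no ∂_3, so H_2 = 0.

As a check, the Euler characteristic is 9 − 27 + 18 = 0, which agrees with 1 − 1 + 0 = 0.
(K is a triangulation of the Klein bottle.)

Hence the Betti numbers are b_0 = 1, b_1 = 1, b_2 = 0.

b_0 = 1, b_1 = 1, b_2 = 0.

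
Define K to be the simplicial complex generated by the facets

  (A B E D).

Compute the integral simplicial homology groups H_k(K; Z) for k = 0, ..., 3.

Take the total order A < B < D < E on the vertex set. Then K (dimension 3) consists of the simplices:

  0-simplices (4): A, B, D, E
  1-simplices (6): AB, AD, AE, BD, BE, DE
  2-simplices (4): ABD, ABE, ADE, BDE
  3-simplices (1): ABDE

Hence C_0 ≅ Z^4, C_1 ≅ Z^6, C_2 ≅ Z^4, C_3 ≅ Z^1.

Boundary ∂_1: C_1 → C_0 sends each edge [p,q] (with p < q) to q − p. For instance
  ∂AD = D − A.
The 4×6 boundary matrix has rank 3 and Smith normal form diag(1,1,1).

Boundary ∂_2: C_2 → C_1 maps a triangle to the signed sum of its edges. For instance
  ∂ABD = BD − AD + AB,
  ∂ADE = DE − AE + AD.
The resulting 6×4 matrix has rank 3, and its Smith normal form has invariant factors (1,1,1).

Boundary ∂_3: C_3 → C_2 sends each 3-simplex σ to the alternating sum Σ_i (−1)^i (σ with its i-th vertex removed). For instance
  ∂ABDE = BDE − ADE + ABE − ABD.
The 4×1 boundary matrix has rank 1 and Smith normal form diag(1).

Now H_k = ker ∂_k / im ∂_{k+1}, so:

  H_0: rank C_0 − rank ∂_1 = 4 − 3 = 1, and the invariant factors of ∂_1 are all 1, so H_0 = Z.
  H_1: rank ker ∂_1 − rank ∂_2 = (6 − 3) − 3 = 0, and the invariant factors of ∂_2 are all 1, so H_1 = 0.
  H_2: rank ker ∂_2 − rank ∂_3 = (4 − 3) − 1 = 0, and the invariant factors of ∂_3 are all 1, so H_2 = 0.
  H_3: rank ker ∂_3 − rank ∂_4 = (1 − 1) − 0 = 0, and there is no ∂_4, so H_3 = 0.

H_0 = Z,  H_1 = 0,  H_2 = 0,  H_3 = 0.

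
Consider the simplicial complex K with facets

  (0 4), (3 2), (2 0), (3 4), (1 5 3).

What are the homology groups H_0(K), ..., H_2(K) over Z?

Order the vertices as 0 < 1 < 2 < 3 < 4 < 5. Listing each simplex with vertices in this order, K has dimension 2 with simplices:

  0-simplices (6): [0], [1], [2], [3], [4], [5]
  1-simplices (7): [0,2], [0,4], [1,3], [1,5], [2,3], [3,4], [3,5]
  2-simplices (1): [1,3,5]

giving chain groups C_0 ≅ Z^6, C_1 ≅ Z^7, C_2 ≅ Z^1.

Boundary ∂_1: C_1 → C_0 is given by ∂[p,q] = [q] − [p]. For instance
  ∂[2,3] = [3] − [2].
The 6×7 boundary matrix has rank 5 and Smith normal form diag(1,1,1,1,1).

The boundary map ∂_2: C_2 → C_1 maps a triangle to the signed sum of its edges. For instance
  ∂[1,3,5] = [3,5] − [1,5] + [1,3].
As a 7×1 matrix over Z this has rank 1, with invariant factors (1).

Computing H_k = (kernel of ∂_k) / (image of ∂_{k+1}):

  H_0: rank C_0 − rank ∂_1 = 6 − 5 = 1, and the invariant factors of ∂_1 are all 1, so H_0 = Z.
  H_1: rank ker ∂_1 − rank ∂_2 = (7 − 5) − 1 = 1, and the invariant factors of ∂_2 are all 1, so H_1 = Z.
  H_2: rank ker ∂_2 − rank ∂_3 = (1 − 1) − 0 = 0, and there is no ∂_3, so H_2 = 0.

As a check, the Euler characteristic is 6 − 7 + 1 = 0, which agrees with 1 − 1 + 0 = 0.

H_0 ≅ Z,  H_1 ≅ Z,  H_2 = 0.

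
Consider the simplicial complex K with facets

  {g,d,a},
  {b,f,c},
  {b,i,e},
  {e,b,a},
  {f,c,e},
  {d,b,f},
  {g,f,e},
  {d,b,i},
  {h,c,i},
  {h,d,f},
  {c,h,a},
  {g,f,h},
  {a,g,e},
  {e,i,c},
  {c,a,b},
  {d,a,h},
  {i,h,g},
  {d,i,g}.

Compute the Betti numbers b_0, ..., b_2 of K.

Take the total order a < b < c < d < e < f < g < h < i on the vertex set. Then K (dimension 2) consists of the simplices:

  0-simplices (9): a, b, c, d, e, f, g, h, i
  1-simplices (27): ab, ac, ad, ae, ag, ah, bc, bd, be, bf, bi, ce, cf, ch, ci, df, dg, dh, di, ef, eg, ei, fg, fh, gh, gi, hi
  2-simplices (18): abc, abe, ach, adg, adh, aeg, bcf, bdf, bdi, bei, cef, cei, chi, dfh, dgi, efg, fgh, ghi

giving chain groups C_0 ≅ Z^9, C_1 ≅ Z^27, C_2 ≅ Z^18.

Boundary ∂_1: C_1 → C_0 maps an edge to its endpoints' difference, ∂[p,q] = q − p. For instance
  ∂bd = d − b.
As a 9×27 matrix over Z this has rank 8, with invariant factors (1,1,1,1,1,1,1,1).

The boundary map ∂_2: C_2 → C_1 maps a triangle to the signed sum of its edges. For instance
  ∂aeg = eg − ag + ae,
  ∂bcf = cf − bf + bc.
The resulting 27×18 matrix has rank 18, and its Smith normal form has invariant factors (1,1,1,1,1,1,1,1,1,1,1,1,1,1,1,1,1,2).

Now H_k = ker ∂_k / im ∂_{k+1}, so:

  H_0: rank C_0 − rank ∂_1 = 9 − 8 = 1, and the invariant factors of ∂_1 are all 1, so H_0 = Z.
  H_1: rank ker ∂_1 − rank ∂_2 = (27 − 8) − 18 = 1, and ∂_2 has invariant factor 2 > 1, so H_1 = Z ⊕ Z_2.
  H_2: rank ker ∂_2 − rank ∂_3 = (18 − 18) − 0 = 0, and there is no ∂_3, so H_2 = 0.

(K is a triangulation of the Klein bottle.)

Hence the Betti numbers are b_0 = 1, b_1 = 1, b_2 = 0.

b_0 = 1, b_1 = 1, b_2 = 0.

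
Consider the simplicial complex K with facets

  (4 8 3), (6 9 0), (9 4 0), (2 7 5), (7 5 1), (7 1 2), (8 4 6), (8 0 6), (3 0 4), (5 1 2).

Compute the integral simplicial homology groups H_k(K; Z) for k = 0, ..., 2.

H_0 = Z^2,  H_1 = Z,  H_2 = Z.

Order the vertices as 0 < 1 < 2 < 3 < 4 < 5 < 6 < 7 < 8 < 9. Listing each simplex with vertices in this order, K has dimension 2 with simplices:

  0-simplices (10): [0], [1], [2], [3], [4], [5], [6], [7], [8], [9]
  1-simplices (18): [0,3], [0,4], [0,6], [0,8], [0,9], [1,2], [1,5], [1,7], [2,5], [2,7], [3,4], [3,8], [4,6], [4,8], [4,9], [5,7], [6,8], [6,9]
  2-simplices (10): [0,3,4], [0,4,9], [0,6,8], [0,6,9], [1,2,5], [1,2,7], [1,5,7], [2,5,7], [3,4,8], [4,6,8]

Hence C_0 ≅ Z^10, C_1 ≅ Z^18, C_2 ≅ Z^10.

∂_1: C_1 → C_0 sends each edge [p,q] (with p < q) to q − p.
The resulting 10×18 matrix has rank 8, and its Smith normal form has invariant factors (1,1,1,1,1,1,1,1).

∂_2: C_2 → C_1 sends each 2-simplex [p,q,r] to [q,r] − [p,r] + [p,q]. For instance
  ∂[3,4,8] = [4,8] − [3,8] + [3,4],
  ∂[1,2,7] = [2,7] − [1,7] + [1,2].
The resulting 18×10 matrix has rank 9, and its Smith normal form has invariant factors (1,1,1,1,1,1,1,1,1).

From H_k ≅ ker(∂_k) / im(∂_{k+1}) we obtain:

  H_0: rank C_0 − rank ∂_1 = 10 − 8 = 2, and the invariant factors of ∂_1 are all 1, so H_0 = Z^2.
  H_1: rank ker ∂_1 − rank ∂_2 = (18 − 8) − 9 = 1, and the invariant factors of ∂_2 are all 1, so H_1 = Z.
  H_2: rank ker ∂_2 − rank ∂_3 = (10 − 9) − 0 = 1, and there is no ∂_3, so H_2 = Z.

(K is a triangulation of the disjoint union of the cylinder S^1 x I and the 2-sphere S^2.)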